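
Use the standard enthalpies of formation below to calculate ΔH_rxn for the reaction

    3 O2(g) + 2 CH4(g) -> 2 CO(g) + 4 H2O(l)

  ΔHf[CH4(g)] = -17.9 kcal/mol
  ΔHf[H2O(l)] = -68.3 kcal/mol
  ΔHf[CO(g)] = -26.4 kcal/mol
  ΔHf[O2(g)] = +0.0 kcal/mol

ΔH_rxn = -290.2 kcal/mol

Products: 2·(-26.4) + 4·(-68.3) = -326.0
Reactants: 3·(+0.0) + 2·(-17.9) = -35.8
ΔH_rxn = (-326.0) − (-35.8) = -290.2 kcal/mol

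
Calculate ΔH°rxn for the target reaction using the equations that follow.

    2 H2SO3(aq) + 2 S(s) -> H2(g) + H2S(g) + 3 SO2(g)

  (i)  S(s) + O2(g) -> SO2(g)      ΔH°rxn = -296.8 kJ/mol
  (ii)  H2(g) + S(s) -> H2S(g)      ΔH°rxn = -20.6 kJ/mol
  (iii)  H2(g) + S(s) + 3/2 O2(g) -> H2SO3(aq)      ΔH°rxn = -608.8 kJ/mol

(i) × 3 (scale by 3 for the 3 SO2(g)): (3)·(-296.8) = -890.4 kJ/mol
(ii) as written (H2S(g) already on the product side): -20.6 kJ/mol
(iii) reversed and × 2 (reverse to put H2SO3(aq) on the reactant side; scale by 2 for the 2 H2SO3(aq)): (-2)·(-608.8) = +1217.6 kJ/mol
By Hess's law, ΔH°rxn = (3)·(-296.8) + (1)·(-20.6) + (-2)·(-608.8) = 306.6 kJ/mol

ΔH°rxn = 306.6 kJ/mol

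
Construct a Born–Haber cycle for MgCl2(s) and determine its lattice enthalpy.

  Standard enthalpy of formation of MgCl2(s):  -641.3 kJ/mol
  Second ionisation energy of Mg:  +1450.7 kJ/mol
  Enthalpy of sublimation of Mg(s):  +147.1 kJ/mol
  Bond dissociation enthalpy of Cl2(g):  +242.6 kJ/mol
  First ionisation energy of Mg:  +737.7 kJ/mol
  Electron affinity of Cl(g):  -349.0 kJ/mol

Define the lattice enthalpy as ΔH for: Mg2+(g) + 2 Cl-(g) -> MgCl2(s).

ΔHf° = 1·ΔHsub + 1·(ΣIE) + 1·D(Cl2) + 2·EA + U
-641.3 = 1·(+147.1) + 1·(+2188.4) + 1·(+242.6) + 2·(-349.0) + U
U = -641.3 − (+1880.1) = -2521.4 kJ/mol

U = -2521.4 kJ/mol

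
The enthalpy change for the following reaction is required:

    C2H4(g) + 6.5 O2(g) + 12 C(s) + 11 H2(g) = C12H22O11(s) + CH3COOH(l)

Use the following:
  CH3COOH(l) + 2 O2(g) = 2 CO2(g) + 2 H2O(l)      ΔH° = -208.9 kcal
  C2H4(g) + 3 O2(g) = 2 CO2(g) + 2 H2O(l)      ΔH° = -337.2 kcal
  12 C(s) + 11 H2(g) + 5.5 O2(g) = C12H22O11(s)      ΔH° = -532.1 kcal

ΔH° = -660.4 kcal

equation 1 reversed (reverse to put CH3COOH(l) on the product side): +208.9 kcal
equation 2 as written (C2H4(g) already on the reactant side): -337.2 kcal
equation 3 as written (C12H22O11(s) already on the product side): -532.1 kcal
ΔH° = (-1)·(-208.9) + (1)·(-337.2) + (1)·(-532.1) = -660.4 kcal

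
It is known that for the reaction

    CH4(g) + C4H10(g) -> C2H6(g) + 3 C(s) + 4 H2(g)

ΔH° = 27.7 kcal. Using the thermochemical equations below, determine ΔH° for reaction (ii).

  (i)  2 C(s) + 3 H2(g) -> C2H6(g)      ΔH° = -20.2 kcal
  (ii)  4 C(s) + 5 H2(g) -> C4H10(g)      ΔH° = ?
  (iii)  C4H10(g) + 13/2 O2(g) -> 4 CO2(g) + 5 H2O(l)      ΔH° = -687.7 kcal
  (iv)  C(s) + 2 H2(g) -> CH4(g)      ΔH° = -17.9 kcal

(i) as written: -20.2 kcal
(ii) reversed: contributes −x
(iii): not needed.
(iv) reversed: +17.9 kcal
+27.7 = (-20.2) + (+17.9) − x
x = (+27.7 − (-2.3)) / (-1) = -30.0 kcal

ΔH° = -30.0 kcal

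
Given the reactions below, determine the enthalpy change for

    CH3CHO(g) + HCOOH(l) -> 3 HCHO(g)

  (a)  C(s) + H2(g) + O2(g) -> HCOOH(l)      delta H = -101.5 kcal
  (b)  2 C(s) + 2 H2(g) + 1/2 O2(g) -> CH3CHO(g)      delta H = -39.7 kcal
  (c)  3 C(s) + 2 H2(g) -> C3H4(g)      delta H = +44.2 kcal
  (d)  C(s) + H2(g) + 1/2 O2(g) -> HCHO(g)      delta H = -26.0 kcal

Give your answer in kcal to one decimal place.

(a) reversed: +101.5 kcal
(b) reversed: +39.7 kcal
(c): not needed.
(d) × 3: (3)·(-26.0) = -78.0 kcal
Since enthalpy is a state function, delta H = (-1)·(-101.5) + (-1)·(-39.7) + (3)·(-26.0) = 63.2 kcal

delta H = 63.2 kcal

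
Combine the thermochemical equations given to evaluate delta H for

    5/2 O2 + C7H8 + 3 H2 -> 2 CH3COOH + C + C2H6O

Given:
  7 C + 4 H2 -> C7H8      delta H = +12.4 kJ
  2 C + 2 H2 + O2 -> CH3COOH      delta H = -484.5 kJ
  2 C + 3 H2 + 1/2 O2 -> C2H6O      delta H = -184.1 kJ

equation 1 reversed (C7H8 must end up as a reactant): -12.4 kJ
equation 2 × 2 (×2 to match 2 CH3COOH in the target): (2)·(-484.5) = -969.0 kJ
equation 3 as written (C2H6O already on the product side): -184.1 kJ
Since enthalpy is a state function, delta H = (-1)·(+12.4) + (2)·(-484.5) + (1)·(-184.1) = -1165.5 kJ

delta H = -1165.5 kJ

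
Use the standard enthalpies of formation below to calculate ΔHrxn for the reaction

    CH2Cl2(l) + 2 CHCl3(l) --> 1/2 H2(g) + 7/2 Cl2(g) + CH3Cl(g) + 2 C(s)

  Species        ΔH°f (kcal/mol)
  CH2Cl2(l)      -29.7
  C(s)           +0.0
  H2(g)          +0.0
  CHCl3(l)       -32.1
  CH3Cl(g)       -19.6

ΔHrxn = 74.3 kcal/mol

ΔH°rxn = Σ nΔHf°(products) − Σ nΔHf°(reactants).
Products: 1/2·(+0.0) + 7/2·(+0.0) + 1·(-19.6) + 2·(+0.0) = -19.6
Reactants: 1·(-29.7) + 2·(-32.1) = -93.9
ΔHrxn = (-19.6) − (-93.9) = 74.3 kcal/mol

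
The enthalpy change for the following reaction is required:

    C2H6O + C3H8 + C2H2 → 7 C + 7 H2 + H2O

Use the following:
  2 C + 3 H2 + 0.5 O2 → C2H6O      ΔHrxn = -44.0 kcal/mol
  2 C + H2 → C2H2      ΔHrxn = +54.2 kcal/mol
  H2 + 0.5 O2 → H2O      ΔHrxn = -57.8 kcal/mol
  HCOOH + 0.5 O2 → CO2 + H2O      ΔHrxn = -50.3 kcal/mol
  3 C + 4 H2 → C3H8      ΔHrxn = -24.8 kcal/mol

equation 1 reversed (C2H6O must end up as a reactant): +44.0 kcal/mol
equation 2 reversed (C2H2 must end up as a reactant): -54.2 kcal/mol
equation 3 as written: -57.8 kcal/mol
equation 4: not needed (CO2 appears nowhere else).
equation 5 reversed (C3H8 must end up as a reactant): +24.8 kcal/mol
Since enthalpy is a state function, ΔHrxn = (+44.0) + (-54.2) + (-57.8) + (+24.8) = -43.2 kcal/mol

ΔHrxn = -43.2 kcal/mol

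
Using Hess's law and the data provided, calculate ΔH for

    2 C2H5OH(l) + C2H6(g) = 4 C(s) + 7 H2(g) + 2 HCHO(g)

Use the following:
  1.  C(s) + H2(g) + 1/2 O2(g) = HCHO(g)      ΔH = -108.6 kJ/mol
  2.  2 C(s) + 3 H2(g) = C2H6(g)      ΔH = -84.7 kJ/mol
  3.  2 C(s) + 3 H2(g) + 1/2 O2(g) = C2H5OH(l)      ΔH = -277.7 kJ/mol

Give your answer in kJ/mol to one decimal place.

ΔH = 422.9 kJ/mol

eq. 1 × 2 (scale by 2 for the 2 HCHO(g)): (2)·(-108.6) = -217.2 kJ/mol
eq. 2 reversed (reverse to put C2H6(g) on the reactant side): +84.7 kJ/mol
eq. 3 reversed and × 2 (reverse to put C2H5OH(l) on the reactant side; ×2 to match 2 C2H5OH(l) in the target): (-2)·(-277.7) = +555.4 kJ/mol
ΔH = (2)·(-108.6) + (-1)·(-84.7) + (-2)·(-277.7) = 422.9 kJ/mol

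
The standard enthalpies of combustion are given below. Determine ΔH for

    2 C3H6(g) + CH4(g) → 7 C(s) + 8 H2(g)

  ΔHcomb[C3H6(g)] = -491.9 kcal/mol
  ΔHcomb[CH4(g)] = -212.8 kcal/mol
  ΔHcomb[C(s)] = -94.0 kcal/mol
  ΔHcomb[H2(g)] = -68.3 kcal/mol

ΔH = 7.8 kcal/mol

Using ΔH = Σ nΔHc°(reactants) − Σ nΔHc°(products):
= [2·(-491.9) + 1·(-212.8)] − [7·(-94.0) + 8·(-68.3)]
= 7.8 kcal/mol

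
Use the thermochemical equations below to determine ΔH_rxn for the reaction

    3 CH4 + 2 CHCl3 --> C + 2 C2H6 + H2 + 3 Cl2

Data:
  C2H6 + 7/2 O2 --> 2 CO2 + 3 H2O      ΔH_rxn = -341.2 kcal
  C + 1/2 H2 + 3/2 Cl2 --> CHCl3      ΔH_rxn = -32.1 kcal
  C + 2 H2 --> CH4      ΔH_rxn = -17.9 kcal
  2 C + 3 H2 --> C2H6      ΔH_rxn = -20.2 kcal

ΔH_rxn = 77.5 kcal

equation 1: not needed.
equation 2 reversed and × 2: (-2)·(-32.1) = +64.2 kcal
equation 3 reversed and × 3: (-3)·(-17.9) = +53.7 kcal
equation 4 × 2: (2)·(-20.2) = -40.4 kcal
Summing the manipulated equations, ΔH_rxn = (+64.2) + (+53.7) + (-40.4) = 77.5 kcal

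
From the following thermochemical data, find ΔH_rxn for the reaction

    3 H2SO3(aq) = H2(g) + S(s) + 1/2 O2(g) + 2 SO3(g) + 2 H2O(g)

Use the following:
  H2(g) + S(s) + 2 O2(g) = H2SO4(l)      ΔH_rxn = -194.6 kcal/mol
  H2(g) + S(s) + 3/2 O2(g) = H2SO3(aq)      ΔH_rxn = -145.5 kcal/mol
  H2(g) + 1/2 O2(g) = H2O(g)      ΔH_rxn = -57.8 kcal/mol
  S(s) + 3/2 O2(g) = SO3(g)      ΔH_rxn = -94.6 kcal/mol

equation 1: not needed (H2SO4(l) appears nowhere else).
equation 2 reversed and × 3 (H2SO3(aq) must end up as a reactant; ×3 to match 3 H2SO3(aq) in the target): (-3)·(-145.5) = +436.5 kcal/mol
equation 3 × 2 (×2 to match 2 H2O(g) in the target): (2)·(-57.8) = -115.6 kcal/mol
equation 4 × 2 (×2 to match 2 SO3(g) in the target): (2)·(-94.6) = -189.2 kcal/mol
ΔH_rxn = (+436.5) + (-115.6) + (-189.2) = 131.7 kcal/mol

ΔH_rxn = 131.7 kcal/mol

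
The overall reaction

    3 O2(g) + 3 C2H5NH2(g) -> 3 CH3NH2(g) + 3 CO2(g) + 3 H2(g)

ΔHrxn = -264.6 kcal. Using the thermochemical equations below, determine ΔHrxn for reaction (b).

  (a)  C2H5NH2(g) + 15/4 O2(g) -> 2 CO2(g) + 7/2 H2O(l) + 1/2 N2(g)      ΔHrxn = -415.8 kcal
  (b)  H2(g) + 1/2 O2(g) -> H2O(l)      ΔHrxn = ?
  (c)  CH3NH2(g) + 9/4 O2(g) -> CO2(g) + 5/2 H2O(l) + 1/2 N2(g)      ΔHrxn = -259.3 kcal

(a) × 3 (×3 to match 3 C2H5NH2(g) in the target): (3)·(-415.8) = -1247.4 kcal
(b) reversed and × 3 (H2(g) must end up as a product; ×3 to match 3 H2(g) in the target): contributes −3·x
(c) reversed and × 3 (CH3NH2(g) must end up as a product; ×3 to match 3 CH3NH2(g) in the target): (-3)·(-259.3) = +777.9 kcal
-264.6 = (-1247.4) + (+777.9) − 3·x
x = (-264.6 − (-469.5)) / (-3) = -68.3 kcal

ΔHrxn = -68.3 kcal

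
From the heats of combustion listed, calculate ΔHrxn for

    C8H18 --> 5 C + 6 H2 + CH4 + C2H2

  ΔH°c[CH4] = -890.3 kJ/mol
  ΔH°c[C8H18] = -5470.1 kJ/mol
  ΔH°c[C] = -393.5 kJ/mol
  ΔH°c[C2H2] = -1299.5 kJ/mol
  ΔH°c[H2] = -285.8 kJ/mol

ΔHrxn = 402.0 kJ/mol

With combustion enthalpies, reactants minus products:
= [1·(-5470.1)] − [5·(-393.5) + 6·(-285.8) + 1·(-890.3) + 1·(-1299.5)]
= 402.0 kJ/mol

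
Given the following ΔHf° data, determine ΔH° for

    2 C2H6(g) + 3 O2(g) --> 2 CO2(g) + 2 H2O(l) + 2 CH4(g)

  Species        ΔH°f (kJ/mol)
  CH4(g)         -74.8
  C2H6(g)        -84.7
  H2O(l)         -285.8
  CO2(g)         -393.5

Products: 2·(-393.5) + 2·(-285.8) + 2·(-74.8) = -1508.2
Reactants: 2·(-84.7) + 3·(+0.0) = -169.4
ΔH° = (-1508.2) − (-169.4) = -1338.8 kJ/mol

ΔH° = -1338.8 kJ/mol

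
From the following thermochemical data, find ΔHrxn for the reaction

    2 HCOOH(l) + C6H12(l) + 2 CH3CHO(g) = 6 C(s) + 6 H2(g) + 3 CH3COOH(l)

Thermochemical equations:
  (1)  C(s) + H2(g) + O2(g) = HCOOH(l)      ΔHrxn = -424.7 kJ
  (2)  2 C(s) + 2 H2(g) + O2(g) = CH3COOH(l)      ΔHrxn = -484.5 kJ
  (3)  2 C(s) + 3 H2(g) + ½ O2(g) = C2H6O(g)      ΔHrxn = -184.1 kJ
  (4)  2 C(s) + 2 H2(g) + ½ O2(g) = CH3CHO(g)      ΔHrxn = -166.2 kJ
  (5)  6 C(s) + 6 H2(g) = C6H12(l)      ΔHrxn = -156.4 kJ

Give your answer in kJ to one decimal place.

ΔHrxn = -115.3 kJ

(1) reversed and × 2 (HCOOH(l) must end up as a reactant; scale by 2 for the 2 HCOOH(l)): (-2)·(-424.7) = +849.4 kJ
(2) × 3 (scale by 3 for the 3 CH3COOH(l)): (3)·(-484.5) = -1453.5 kJ
(3): not needed (C2H6O(g) appears nowhere else).
(4) reversed and × 2 (CH3CHO(g) must end up as a reactant; ×2 to match 2 CH3CHO(g) in the target): (-2)·(-166.2) = +332.4 kJ
(5) reversed (reverse to put C6H12(l) on the reactant side): +156.4 kJ
Since enthalpy is a state function, ΔHrxn = (-2)·(-424.7) + (3)·(-484.5) + (-2)·(-166.2) + (-1)·(-156.4) = -115.3 kJ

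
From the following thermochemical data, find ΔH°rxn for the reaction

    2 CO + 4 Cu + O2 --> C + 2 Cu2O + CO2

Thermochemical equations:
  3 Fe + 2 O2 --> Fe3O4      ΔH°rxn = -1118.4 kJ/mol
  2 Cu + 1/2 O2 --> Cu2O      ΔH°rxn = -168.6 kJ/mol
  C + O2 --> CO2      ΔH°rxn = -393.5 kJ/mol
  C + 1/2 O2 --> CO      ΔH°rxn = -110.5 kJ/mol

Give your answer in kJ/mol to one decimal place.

equation 1: not needed.
equation 2 × 2: (2)·(-168.6) = -337.2 kJ/mol
equation 3 as written: -393.5 kJ/mol
equation 4 reversed and × 2: (-2)·(-110.5) = +221.0 kJ/mol
Summing the manipulated equations, ΔH°rxn = (-337.2) + (-393.5) + (+221.0) = -509.7 kJ/mol

ΔH°rxn = -509.7 kJ/mol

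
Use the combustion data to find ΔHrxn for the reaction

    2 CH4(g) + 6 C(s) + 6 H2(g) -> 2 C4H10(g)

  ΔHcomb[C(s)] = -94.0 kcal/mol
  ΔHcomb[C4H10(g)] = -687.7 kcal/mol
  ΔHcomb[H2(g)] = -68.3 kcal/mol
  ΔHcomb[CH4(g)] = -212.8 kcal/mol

Using ΔH = Σ nΔHc°(reactants) − Σ nΔHc°(products):
= [2·(-212.8) + 6·(-94.0) + 6·(-68.3)] − [2·(-687.7)]
= -24.0 kcal/mol

ΔHrxn = -24.0 kcal/mol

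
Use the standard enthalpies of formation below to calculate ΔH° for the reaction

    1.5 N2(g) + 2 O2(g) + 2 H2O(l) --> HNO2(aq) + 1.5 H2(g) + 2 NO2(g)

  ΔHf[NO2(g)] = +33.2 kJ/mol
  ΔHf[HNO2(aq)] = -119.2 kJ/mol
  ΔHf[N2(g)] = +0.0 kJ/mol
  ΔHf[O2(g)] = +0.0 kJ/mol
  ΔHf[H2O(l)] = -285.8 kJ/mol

Products: 1·(-119.2) + 3/2·(+0.0) + 2·(+33.2) = -52.8
Reactants: 3/2·(+0.0) + 2·(+0.0) + 2·(-285.8) = -571.6
ΔH° = (-52.8) − (-571.6) = 518.8 kJ/mol

ΔH° = 518.8 kJ/mol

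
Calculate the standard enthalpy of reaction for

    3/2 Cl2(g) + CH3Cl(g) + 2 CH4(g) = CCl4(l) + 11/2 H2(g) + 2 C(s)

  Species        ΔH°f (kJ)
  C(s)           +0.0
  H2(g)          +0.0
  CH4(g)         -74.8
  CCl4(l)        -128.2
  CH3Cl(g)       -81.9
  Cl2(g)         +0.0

Products: 1·(-128.2) + 11/2·(+0.0) + 2·(+0.0) = -128.2
Reactants: 3/2·(+0.0) + 1·(-81.9) + 2·(-74.8) = -231.5
ΔH° = (-128.2) − (-231.5) = 103.3 kJ

ΔH° = 103.3 kJ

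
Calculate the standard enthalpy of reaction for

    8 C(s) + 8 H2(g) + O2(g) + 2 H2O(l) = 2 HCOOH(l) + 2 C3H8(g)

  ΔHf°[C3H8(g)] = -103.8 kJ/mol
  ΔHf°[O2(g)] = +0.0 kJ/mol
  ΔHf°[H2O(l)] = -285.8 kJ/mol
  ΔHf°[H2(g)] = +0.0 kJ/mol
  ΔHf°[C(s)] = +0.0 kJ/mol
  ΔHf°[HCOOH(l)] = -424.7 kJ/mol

Products: 2·(-424.7) + 2·(-103.8) = -1057.0
Reactants: 8·(+0.0) + 8·(+0.0) + 1·(+0.0) + 2·(-285.8) = -571.6
ΔH_rxn = (-1057.0) − (-571.6) = -485.4 kJ/mol

ΔH_rxn = -485.4 kJ/mol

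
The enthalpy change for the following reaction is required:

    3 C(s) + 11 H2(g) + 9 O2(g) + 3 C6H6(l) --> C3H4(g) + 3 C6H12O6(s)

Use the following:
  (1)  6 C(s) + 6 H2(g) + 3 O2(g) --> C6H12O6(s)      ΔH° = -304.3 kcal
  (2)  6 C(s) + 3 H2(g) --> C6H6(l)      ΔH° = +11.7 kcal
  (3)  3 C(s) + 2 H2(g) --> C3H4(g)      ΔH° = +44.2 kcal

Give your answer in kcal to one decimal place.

(1) × 3: (3)·(-304.3) = -912.9 kcal
(2) reversed and × 3: (-3)·(+11.7) = -35.1 kcal
(3) as written: +44.2 kcal
ΔH° = (3)·(-304.3) + (-3)·(+11.7) + (1)·(+44.2) = -903.8 kcal

ΔH° = -903.8 kcal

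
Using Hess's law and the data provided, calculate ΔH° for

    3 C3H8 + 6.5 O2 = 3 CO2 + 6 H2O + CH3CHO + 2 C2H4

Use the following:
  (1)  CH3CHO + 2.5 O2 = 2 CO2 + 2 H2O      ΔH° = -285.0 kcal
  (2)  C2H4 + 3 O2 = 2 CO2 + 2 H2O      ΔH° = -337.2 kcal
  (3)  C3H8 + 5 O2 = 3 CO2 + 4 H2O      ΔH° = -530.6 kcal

(1) reversed (CH3CHO must end up as a product): +285.0 kcal
(2) reversed and × 2 (C2H4 must end up as a product; ×2 to match 2 C2H4 in the target): (-2)·(-337.2) = +674.4 kcal
(3) × 3 (×3 to match 3 C3H8 in the target): (3)·(-530.6) = -1591.8 kcal
ΔH° = (+285.0) + (+674.4) + (-1591.8) = -632.4 kcal

ΔH° = -632.4 kcal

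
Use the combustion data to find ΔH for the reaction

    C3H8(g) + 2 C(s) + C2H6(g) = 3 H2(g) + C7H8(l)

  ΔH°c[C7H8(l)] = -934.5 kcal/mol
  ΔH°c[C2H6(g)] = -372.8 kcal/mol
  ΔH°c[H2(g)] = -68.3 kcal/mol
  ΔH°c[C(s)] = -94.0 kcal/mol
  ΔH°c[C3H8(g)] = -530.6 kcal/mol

ΔH = 48.0 kcal/mol

Using ΔH = Σ nΔHc°(reactants) − Σ nΔHc°(products):
= [1·(-530.6) + 2·(-94.0) + 1·(-372.8)] − [3·(-68.3) + 1·(-934.5)]
= 48.0 kcal/mol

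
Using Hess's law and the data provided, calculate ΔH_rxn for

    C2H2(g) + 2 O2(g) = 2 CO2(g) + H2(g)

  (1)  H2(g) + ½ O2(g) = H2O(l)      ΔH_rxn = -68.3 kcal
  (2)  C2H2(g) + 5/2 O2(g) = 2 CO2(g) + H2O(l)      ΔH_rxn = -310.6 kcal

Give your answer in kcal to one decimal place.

(1) reversed: +68.3 kcal
(2) as written: -310.6 kcal
Since enthalpy is a state function, ΔH_rxn = (+68.3) + (-310.6) = -242.3 kcal

ΔH_rxn = -242.3 kcal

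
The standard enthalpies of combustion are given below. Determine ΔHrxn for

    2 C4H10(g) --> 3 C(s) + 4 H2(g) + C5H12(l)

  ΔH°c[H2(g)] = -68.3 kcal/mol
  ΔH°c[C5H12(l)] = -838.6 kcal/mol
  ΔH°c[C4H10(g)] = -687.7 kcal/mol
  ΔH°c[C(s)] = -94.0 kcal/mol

ΔHrxn = 18.4 kcal/mol

With combustion enthalpies, reactants minus products:
= [2·(-687.7)] − [3·(-94.0) + 4·(-68.3) + 1·(-838.6)]
= 18.4 kcal/mol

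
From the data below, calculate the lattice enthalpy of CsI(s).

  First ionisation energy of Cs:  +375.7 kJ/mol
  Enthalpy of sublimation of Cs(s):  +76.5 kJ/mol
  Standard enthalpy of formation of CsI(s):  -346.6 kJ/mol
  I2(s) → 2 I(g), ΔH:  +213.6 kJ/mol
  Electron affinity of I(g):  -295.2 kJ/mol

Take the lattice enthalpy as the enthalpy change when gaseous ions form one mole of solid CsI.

U = -610.4 kJ/mol

ΔHf° = 1·ΔHsub + 1·(ΣIE) + 1/2·D(I2) + 1·EA + U
-346.6 = 1·(+76.5) + 1·(+375.7) + 1/2·(+213.6) + 1·(-295.2) + U
U = -346.6 − (+263.8) = -610.4 kJ/mol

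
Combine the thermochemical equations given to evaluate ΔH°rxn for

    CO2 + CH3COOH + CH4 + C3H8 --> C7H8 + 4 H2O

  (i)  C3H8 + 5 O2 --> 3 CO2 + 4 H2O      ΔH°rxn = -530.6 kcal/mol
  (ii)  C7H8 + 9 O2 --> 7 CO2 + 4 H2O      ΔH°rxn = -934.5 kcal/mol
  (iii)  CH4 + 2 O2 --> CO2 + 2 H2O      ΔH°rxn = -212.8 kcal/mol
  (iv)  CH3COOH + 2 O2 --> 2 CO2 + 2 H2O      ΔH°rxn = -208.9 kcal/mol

ΔH°rxn = -17.8 kcal/mol

(i) as written (C3H8 already on the reactant side): -530.6 kcal/mol
(ii) reversed (reverse to put C7H8 on the product side): +934.5 kcal/mol
(iii) as written (CH4 already on the reactant side): -212.8 kcal/mol
(iv) as written (CH3COOH already on the reactant side): -208.9 kcal/mol
By Hess's law, ΔH°rxn = (-530.6) + (+934.5) + (-212.8) + (-208.9) = -17.8 kcal/mol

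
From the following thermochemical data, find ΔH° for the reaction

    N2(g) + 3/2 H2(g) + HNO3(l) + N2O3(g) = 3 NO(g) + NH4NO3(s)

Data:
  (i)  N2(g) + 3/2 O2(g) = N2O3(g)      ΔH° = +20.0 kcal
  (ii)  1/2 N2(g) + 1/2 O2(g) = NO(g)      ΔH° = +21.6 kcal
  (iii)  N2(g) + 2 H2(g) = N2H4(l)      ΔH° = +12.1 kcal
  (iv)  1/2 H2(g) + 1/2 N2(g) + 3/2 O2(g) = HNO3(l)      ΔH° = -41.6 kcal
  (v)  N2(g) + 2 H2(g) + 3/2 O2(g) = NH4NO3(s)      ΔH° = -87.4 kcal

(i) reversed: -20.0 kcal
(ii) × 3: (3)·(+21.6) = +64.8 kcal
(iii): not needed.
(iv) reversed: +41.6 kcal
(v) as written: -87.4 kcal
ΔH° = (-1)·(+20.0) + (3)·(+21.6) + (-1)·(-41.6) + (1)·(-87.4) = -1.0 kcal

ΔH° = -1.0 kcal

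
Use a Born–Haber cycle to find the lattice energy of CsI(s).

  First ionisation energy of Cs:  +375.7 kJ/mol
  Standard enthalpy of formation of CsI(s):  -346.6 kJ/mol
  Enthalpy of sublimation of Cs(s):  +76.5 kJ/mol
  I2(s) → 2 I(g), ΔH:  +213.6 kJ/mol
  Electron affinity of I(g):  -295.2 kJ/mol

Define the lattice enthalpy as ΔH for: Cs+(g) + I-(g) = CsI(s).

U = -610.4 kJ/mol

ΔHf° = 1·ΔHsub + 1·(ΣIE) + 1/2·D(I2) + 1·EA + U
-346.6 = 1·(+76.5) + 1·(+375.7) + 1/2·(+213.6) + 1·(-295.2) + U
U = -346.6 − (+263.8) = -610.4 kJ/mol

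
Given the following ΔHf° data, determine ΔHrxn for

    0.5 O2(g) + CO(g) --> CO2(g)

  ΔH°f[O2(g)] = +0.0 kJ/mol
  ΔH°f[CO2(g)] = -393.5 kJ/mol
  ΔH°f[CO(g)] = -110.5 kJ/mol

ΔHrxn = -283.0 kJ/mol

Products: 1·(-393.5) = -393.5
Reactants: 1/2·(+0.0) + 1·(-110.5) = -110.5
ΔHrxn = (-393.5) − (-110.5) = -283.0 kJ/mol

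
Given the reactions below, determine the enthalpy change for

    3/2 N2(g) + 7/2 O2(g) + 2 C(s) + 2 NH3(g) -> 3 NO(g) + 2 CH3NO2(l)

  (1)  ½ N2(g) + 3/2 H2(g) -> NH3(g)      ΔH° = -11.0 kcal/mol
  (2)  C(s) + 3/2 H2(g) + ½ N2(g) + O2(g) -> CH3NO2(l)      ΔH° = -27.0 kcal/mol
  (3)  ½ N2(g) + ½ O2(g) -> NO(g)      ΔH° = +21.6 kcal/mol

ΔH° = 32.8 kcal/mol

(1) reversed and × 2: (-2)·(-11.0) = +22.0 kcal/mol
(2) × 2: (2)·(-27.0) = -54.0 kcal/mol
(3) × 3: (3)·(+21.6) = +64.8 kcal/mol
ΔH° = (+22.0) + (-54.0) + (+64.8) = 32.8 kcal/mol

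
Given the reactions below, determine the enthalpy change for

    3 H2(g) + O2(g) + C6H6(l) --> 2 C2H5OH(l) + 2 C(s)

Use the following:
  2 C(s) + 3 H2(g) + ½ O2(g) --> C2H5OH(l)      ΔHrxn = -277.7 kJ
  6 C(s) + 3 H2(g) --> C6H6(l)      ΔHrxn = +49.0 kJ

equation 1 × 2: (2)·(-277.7) = -555.4 kJ
equation 2 reversed: -49.0 kJ
Summing the manipulated equations, ΔHrxn = (-555.4) + (-49.0) = -604.4 kJ

ΔHrxn = -604.4 kJ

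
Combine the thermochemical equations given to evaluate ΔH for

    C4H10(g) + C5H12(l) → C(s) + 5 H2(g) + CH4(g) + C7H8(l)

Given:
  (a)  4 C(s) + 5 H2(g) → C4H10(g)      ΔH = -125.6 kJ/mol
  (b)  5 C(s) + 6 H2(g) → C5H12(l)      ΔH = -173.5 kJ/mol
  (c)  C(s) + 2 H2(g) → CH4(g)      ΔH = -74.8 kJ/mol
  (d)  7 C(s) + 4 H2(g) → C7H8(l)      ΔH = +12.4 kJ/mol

(a) reversed (reverse to put C4H10(g) on the reactant side): +125.6 kJ/mol
(b) reversed (C5H12(l) must end up as a reactant): +173.5 kJ/mol
(c) as written (CH4(g) already on the product side): -74.8 kJ/mol
(d) as written (C7H8(l) already on the product side): +12.4 kJ/mol
Since enthalpy is a state function, ΔH = (-1)·(-125.6) + (-1)·(-173.5) + (1)·(-74.8) + (1)·(+12.4) = 236.7 kJ/mol

ΔH = 236.7 kJ/mol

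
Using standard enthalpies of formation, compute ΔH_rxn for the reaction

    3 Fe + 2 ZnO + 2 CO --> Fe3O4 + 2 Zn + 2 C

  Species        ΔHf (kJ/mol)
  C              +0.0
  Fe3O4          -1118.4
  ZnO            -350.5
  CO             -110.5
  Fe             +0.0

ΔH_rxn = -196.4 kJ/mol

ΔH°rxn = Σ nΔHf°(products) − Σ nΔHf°(reactants).
Products: 1·(-1118.4) + 2·(+0.0) + 2·(+0.0) = -1118.4
Reactants: 3·(+0.0) + 2·(-350.5) + 2·(-110.5) = -922.0
ΔH_rxn = (-1118.4) − (-922.0) = -196.4 kJ/mol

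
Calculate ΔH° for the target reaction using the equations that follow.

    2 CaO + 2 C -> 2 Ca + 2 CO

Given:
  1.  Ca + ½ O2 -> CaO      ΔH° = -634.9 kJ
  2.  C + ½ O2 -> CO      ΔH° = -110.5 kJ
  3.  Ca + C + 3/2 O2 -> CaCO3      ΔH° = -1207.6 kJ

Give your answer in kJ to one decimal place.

ΔH° = 1048.8 kJ

eq. 1 reversed and × 2: (-2)·(-634.9) = +1269.8 kJ
eq. 2 × 2: (2)·(-110.5) = -221.0 kJ
eq. 3: not needed.
By Hess's law, ΔH° = (-2)·(-634.9) + (2)·(-110.5) = 1048.8 kJ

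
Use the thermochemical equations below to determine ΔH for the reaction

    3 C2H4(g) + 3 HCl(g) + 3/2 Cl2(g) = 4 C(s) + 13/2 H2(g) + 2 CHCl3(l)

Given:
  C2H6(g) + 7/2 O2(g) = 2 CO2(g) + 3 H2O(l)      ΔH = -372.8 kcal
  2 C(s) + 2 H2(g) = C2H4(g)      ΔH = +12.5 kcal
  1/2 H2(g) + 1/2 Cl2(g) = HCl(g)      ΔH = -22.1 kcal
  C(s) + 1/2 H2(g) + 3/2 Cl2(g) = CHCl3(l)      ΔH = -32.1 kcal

equation 1: not needed (O2(g) appears nowhere else).
equation 2 reversed and × 3 (C2H4(g) must end up as a reactant; ×3 to match 3 C2H4(g) in the target): (-3)·(+12.5) = -37.5 kcal
equation 3 reversed and × 3 (reverse to put HCl(g) on the reactant side; scale by 3 for the 3 HCl(g)): (-3)·(-22.1) = +66.3 kcal
equation 4 × 2 (×2 to match 2 CHCl3(l) in the target): (2)·(-32.1) = -64.2 kcal
ΔH = (-37.5) + (+66.3) + (-64.2) = -35.4 kcal

ΔH = -35.4 kcal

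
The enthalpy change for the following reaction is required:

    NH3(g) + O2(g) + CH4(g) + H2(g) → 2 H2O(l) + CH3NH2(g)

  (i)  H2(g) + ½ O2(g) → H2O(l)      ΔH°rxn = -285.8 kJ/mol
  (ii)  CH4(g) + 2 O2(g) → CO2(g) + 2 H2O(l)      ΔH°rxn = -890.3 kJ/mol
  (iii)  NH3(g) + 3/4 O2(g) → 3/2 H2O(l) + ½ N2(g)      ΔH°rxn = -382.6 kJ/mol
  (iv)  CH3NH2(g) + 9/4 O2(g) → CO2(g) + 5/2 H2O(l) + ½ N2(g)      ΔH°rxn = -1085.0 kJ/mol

ΔH°rxn = -473.7 kJ/mol

(i) as written (H2(g) already on the reactant side): -285.8 kJ/mol
(ii) as written (CH4(g) already on the reactant side): -890.3 kJ/mol
(iii) as written (NH3(g) already on the reactant side): -382.6 kJ/mol
(iv) reversed (reverse to put CH3NH2(g) on the product side): +1085.0 kJ/mol
Since enthalpy is a state function, ΔH°rxn = (1)·(-285.8) + (1)·(-890.3) + (1)·(-382.6) + (-1)·(-1085.0) = -473.7 kJ/mol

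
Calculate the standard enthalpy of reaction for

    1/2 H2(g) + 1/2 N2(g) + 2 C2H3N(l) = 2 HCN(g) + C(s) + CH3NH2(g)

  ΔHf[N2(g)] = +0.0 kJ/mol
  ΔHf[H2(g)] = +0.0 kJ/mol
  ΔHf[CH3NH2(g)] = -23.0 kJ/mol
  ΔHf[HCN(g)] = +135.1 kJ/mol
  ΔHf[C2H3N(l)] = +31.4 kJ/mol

ΔH°rxn = Σ nΔHf°(products) − Σ nΔHf°(reactants).
Products: 2·(+135.1) + 1·(+0.0) + 1·(-23.0) = +247.2
Reactants: 1/2·(+0.0) + 1/2·(+0.0) + 2·(+31.4) = +62.8
ΔH_rxn = (+247.2) − (+62.8) = 184.4 kJ/mol

ΔH_rxn = 184.4 kJ/mol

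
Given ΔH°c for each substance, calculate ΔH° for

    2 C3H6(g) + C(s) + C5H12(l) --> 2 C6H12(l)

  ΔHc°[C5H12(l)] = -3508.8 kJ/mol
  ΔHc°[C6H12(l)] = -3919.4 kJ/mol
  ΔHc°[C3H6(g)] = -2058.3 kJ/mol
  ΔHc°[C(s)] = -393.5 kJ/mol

With combustion enthalpies, reactants minus products:
= [2·(-2058.3) + 1·(-393.5) + 1·(-3508.8)] − [2·(-3919.4)]
= -180.1 kJ/mol

ΔH° = -180.1 kJ/mol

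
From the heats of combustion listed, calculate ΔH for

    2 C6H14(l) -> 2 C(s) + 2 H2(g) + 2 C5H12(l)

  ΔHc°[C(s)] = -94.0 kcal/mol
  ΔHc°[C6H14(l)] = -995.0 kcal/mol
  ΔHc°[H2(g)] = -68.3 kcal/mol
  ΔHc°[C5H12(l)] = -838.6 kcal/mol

ΔH = 11.8 kcal/mol

With combustion enthalpies, reactants minus products:
= [2·(-995.0)] − [2·(-94.0) + 2·(-68.3) + 2·(-838.6)]
= 11.8 kcal/mol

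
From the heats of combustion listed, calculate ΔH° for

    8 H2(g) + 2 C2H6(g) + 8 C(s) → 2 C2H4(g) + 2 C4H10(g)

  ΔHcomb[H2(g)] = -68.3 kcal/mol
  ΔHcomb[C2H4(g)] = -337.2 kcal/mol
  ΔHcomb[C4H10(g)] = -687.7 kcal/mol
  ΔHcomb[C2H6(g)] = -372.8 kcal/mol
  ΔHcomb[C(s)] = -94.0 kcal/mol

ΔH° = 5.8 kcal/mol

Using ΔH = Σ nΔHc°(reactants) − Σ nΔHc°(products):
= [8·(-68.3) + 2·(-372.8) + 8·(-94.0)] − [2·(-337.2) + 2·(-687.7)]
= 5.8 kcal/mol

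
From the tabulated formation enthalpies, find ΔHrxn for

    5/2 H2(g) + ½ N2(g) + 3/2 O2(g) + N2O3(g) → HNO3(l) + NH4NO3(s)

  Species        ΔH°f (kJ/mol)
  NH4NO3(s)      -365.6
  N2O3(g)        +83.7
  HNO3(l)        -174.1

Products: 1·(-174.1) + 1·(-365.6) = -539.7
Reactants: 5/2·(+0.0) + 1/2·(+0.0) + 3/2·(+0.0) + 1·(+83.7) = +83.7
ΔHrxn = (-539.7) − (+83.7) = -623.4 kJ/mol

ΔHrxn = -623.4 kJ/mol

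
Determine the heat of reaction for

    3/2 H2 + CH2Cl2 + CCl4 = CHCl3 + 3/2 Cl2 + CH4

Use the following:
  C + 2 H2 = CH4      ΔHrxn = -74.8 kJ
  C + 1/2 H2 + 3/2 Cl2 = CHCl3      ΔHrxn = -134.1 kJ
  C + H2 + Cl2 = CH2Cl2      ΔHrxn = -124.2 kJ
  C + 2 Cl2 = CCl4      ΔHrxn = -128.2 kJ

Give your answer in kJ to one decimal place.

equation 1 as written (CH4 already on the product side): -74.8 kJ
equation 2 as written (CHCl3 already on the product side): -134.1 kJ
equation 3 reversed (CH2Cl2 must end up as a reactant): +124.2 kJ
equation 4 reversed (CCl4 must end up as a reactant): +128.2 kJ
ΔHrxn = (-74.8) + (-134.1) + (+124.2) + (+128.2) = 43.5 kJ

ΔHrxn = 43.5 kJ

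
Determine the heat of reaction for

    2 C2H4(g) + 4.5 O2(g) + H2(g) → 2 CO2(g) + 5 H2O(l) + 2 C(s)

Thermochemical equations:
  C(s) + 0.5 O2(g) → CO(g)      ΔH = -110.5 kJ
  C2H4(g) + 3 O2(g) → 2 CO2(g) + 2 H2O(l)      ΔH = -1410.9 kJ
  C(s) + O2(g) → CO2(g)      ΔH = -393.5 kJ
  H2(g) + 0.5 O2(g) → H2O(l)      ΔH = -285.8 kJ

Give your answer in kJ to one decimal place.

ΔH = -2320.6 kJ

equation 1: not needed.
equation 2 × 2: (2)·(-1410.9) = -2821.8 kJ
equation 3 reversed and × 2: (-2)·(-393.5) = +787.0 kJ
equation 4 as written: -285.8 kJ
Summing the manipulated equations, ΔH = (-2821.8) + (+787.0) + (-285.8) = -2320.6 kJ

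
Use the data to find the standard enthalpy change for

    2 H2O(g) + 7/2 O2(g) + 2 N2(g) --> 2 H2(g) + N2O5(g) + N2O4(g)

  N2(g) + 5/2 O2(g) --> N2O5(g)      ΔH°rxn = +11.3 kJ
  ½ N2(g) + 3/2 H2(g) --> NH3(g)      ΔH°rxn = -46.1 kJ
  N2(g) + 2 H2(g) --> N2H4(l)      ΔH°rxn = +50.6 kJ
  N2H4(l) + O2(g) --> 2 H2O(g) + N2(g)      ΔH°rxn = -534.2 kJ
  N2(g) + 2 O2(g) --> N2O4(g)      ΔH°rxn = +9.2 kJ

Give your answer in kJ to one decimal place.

ΔH°rxn = 504.1 kJ

equation 1 as written: +11.3 kJ
equation 2: not needed.
equation 3 reversed: -50.6 kJ
equation 4 reversed: +534.2 kJ
equation 5 as written: +9.2 kJ
By Hess's law, ΔH°rxn = (1)·(+11.3) + (-1)·(+50.6) + (-1)·(-534.2) + (1)·(+9.2) = 504.1 kJ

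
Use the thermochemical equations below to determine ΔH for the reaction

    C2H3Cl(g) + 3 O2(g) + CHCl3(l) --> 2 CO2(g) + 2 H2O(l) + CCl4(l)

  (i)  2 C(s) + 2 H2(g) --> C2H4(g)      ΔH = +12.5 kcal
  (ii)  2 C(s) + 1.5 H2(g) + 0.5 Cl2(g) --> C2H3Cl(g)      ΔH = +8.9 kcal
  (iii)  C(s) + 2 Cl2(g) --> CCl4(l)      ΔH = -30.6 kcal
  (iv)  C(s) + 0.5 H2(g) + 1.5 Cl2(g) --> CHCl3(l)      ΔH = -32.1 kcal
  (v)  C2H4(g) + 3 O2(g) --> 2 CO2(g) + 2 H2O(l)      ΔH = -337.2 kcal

(i) as written: +12.5 kcal
(ii) reversed: -8.9 kcal
(iii) as written: -30.6 kcal
(iv) reversed: +32.1 kcal
(v) as written: -337.2 kcal
By Hess's law, ΔH = (1)·(+12.5) + (-1)·(+8.9) + (1)·(-30.6) + (-1)·(-32.1) + (1)·(-337.2) = -332.1 kcal

ΔH = -332.1 kcal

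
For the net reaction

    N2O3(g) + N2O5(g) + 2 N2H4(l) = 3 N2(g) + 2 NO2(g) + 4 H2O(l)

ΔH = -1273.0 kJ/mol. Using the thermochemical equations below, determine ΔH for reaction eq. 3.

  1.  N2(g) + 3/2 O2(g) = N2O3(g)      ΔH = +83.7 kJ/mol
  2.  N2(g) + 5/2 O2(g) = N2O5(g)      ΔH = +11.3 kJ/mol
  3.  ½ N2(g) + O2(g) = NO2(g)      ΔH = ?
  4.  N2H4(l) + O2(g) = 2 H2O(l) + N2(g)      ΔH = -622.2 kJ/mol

ΔH = 33.2 kJ/mol

eq. 1 reversed (N2O3(g) must end up as a reactant): -83.7 kJ/mol
eq. 2 reversed (N2O5(g) must end up as a reactant): -11.3 kJ/mol
eq. 3 × 2 (×2 to match 2 NO2(g) in the target): contributes 2·x
eq. 4 × 2 (scale by 2 for the 2 N2H4(l)): (2)·(-622.2) = -1244.4 kJ/mol
-1273.0 = (-83.7) + (-11.3) + (-1244.4) + 2·x
x = (-1273.0 − (-1339.4)) / (2) = 33.2 kJ/mol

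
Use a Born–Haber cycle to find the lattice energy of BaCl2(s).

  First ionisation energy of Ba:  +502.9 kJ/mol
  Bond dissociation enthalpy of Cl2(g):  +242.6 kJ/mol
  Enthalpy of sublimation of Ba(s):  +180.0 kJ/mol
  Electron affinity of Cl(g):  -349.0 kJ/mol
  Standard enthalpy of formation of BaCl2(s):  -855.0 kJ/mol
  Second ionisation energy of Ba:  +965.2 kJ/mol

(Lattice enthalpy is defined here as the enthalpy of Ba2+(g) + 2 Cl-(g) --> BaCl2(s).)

U = -2047.7 kJ/mol

ΔHf° = 1·ΔHsub + 1·(ΣIE) + 1·D(Cl2) + 2·EA + U
-855.0 = 1·(+180.0) + 1·(+1468.1) + 1·(+242.6) + 2·(-349.0) + U
U = -855.0 − (+1192.7) = -2047.7 kJ/mol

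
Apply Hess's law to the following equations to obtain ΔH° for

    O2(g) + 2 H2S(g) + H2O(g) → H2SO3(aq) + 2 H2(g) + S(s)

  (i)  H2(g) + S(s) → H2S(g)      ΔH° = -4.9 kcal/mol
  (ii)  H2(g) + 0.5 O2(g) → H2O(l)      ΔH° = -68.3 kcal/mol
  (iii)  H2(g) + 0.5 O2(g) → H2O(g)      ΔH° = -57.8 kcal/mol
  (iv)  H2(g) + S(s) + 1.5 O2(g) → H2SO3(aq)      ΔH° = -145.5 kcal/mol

ΔH° = -77.9 kcal/mol

(i) reversed and × 2: (-2)·(-4.9) = +9.8 kcal/mol
(ii): not needed.
(iii) reversed: +57.8 kcal/mol
(iv) as written: -145.5 kcal/mol
ΔH° = (-2)·(-4.9) + (-1)·(-57.8) + (1)·(-145.5) = -77.9 kcal/mol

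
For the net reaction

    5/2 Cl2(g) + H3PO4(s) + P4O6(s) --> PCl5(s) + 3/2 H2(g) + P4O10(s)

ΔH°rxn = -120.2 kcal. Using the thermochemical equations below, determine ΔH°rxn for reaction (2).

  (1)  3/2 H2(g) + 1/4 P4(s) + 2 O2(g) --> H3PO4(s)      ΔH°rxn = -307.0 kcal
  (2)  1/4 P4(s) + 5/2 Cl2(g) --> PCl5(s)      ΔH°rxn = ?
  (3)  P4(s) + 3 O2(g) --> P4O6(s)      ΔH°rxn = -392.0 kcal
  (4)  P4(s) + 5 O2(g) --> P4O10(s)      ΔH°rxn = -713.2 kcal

(1) reversed: +307.0 kcal
(2) as written: contributes x
(3) reversed: +392.0 kcal
(4) as written: -713.2 kcal
-120.2 = (+307.0) + (+392.0) + (-713.2) + x
x = (-120.2 − (-14.2)) / (1) = -106.0 kcal

ΔH°rxn = -106.0 kcal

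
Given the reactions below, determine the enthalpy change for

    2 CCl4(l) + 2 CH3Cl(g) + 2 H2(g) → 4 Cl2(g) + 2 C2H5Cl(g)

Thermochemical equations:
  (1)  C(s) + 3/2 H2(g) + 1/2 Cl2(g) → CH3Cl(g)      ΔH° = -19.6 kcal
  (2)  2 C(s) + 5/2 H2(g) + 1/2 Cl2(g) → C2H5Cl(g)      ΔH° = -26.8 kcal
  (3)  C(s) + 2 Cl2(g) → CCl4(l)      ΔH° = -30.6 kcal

(1) reversed and × 2: (-2)·(-19.6) = +39.2 kcal
(2) × 2: (2)·(-26.8) = -53.6 kcal
(3) reversed and × 2: (-2)·(-30.6) = +61.2 kcal
Summing the manipulated equations, ΔH° = (-2)·(-19.6) + (2)·(-26.8) + (-2)·(-30.6) = 46.8 kcal

ΔH° = 46.8 kcal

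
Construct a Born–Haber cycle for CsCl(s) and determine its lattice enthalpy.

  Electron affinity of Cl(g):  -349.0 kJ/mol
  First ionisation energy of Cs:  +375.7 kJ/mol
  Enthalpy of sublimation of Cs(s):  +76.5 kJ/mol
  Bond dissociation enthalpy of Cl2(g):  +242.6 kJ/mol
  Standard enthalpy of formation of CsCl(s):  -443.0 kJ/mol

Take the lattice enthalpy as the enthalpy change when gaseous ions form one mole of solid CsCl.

ΔHf° = 1·ΔHsub + 1·(ΣIE) + 1/2·D(Cl2) + 1·EA + U
-443.0 = 1·(+76.5) + 1·(+375.7) + 1/2·(+242.6) + 1·(-349.0) + U
U = -443.0 − (+224.5) = -667.5 kJ/mol

U = -667.5 kJ/mol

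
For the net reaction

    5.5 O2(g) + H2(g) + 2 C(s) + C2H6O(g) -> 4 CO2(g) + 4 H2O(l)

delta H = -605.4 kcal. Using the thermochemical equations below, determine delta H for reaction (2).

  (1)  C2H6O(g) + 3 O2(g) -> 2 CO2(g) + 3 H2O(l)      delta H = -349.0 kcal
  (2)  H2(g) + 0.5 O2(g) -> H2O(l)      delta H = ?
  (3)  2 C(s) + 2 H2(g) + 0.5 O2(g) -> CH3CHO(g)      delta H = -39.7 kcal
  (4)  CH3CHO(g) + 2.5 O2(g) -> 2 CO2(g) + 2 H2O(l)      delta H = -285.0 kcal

(1) as written: -349.0 kcal
(2) reversed: contributes −x
(3) as written: -39.7 kcal
(4) as written: -285.0 kcal
-605.4 = (-349.0) + (-39.7) + (-285.0) − x
x = (-605.4 − (-673.7)) / (-1) = -68.3 kcal

delta H = -68.3 kcal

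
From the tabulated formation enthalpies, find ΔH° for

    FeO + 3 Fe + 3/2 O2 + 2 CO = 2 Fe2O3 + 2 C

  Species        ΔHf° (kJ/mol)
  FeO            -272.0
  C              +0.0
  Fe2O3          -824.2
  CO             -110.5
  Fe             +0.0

ΔH° = -1155.4 kJ/mol

Products: 2·(-824.2) + 2·(+0.0) = -1648.4
Reactants: 1·(-272.0) + 3·(+0.0) + 3/2·(+0.0) + 2·(-110.5) = -493.0
ΔH° = (-1648.4) − (-493.0) = -1155.4 kJ/mol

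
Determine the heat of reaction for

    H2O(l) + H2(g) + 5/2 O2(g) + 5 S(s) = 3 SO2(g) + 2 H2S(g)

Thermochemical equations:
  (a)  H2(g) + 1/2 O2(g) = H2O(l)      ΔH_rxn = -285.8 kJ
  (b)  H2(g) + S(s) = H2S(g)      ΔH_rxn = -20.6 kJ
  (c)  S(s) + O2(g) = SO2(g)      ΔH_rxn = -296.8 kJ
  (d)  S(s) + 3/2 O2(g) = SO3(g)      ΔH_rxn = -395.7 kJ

ΔH_rxn = -645.8 kJ

(a) reversed (reverse to put H2O(l) on the reactant side): +285.8 kJ
(b) × 2 (×2 to match 2 H2S(g) in the target): (2)·(-20.6) = -41.2 kJ
(c) × 3 (scale by 3 for the 3 SO2(g)): (3)·(-296.8) = -890.4 kJ
(d): not needed (SO3(g) appears nowhere else).
By Hess's law, ΔH_rxn = (+285.8) + (-41.2) + (-890.4) = -645.8 kJ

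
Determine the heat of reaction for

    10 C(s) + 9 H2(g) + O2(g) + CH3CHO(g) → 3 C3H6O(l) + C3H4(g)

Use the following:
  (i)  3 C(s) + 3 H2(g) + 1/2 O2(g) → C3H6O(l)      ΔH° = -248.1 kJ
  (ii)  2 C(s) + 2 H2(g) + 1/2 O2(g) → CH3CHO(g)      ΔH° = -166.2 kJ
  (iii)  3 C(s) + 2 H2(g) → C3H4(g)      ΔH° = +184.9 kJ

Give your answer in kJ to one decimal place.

(i) × 3 (×3 to match 3 C3H6O(l) in the target): (3)·(-248.1) = -744.3 kJ
(ii) reversed (CH3CHO(g) must end up as a reactant): +166.2 kJ
(iii) as written (C3H4(g) already on the product side): +184.9 kJ
Combining the equations, ΔH° = (3)·(-248.1) + (-1)·(-166.2) + (1)·(+184.9) = -393.2 kJ

ΔH° = -393.2 kJ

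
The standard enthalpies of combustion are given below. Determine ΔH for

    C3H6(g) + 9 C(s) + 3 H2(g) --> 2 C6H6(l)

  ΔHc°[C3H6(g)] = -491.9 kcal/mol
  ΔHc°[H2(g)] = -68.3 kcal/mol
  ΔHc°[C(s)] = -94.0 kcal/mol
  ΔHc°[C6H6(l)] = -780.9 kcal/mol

With combustion enthalpies, reactants minus products:
= [1·(-491.9) + 9·(-94.0) + 3·(-68.3)] − [2·(-780.9)]
= 19.0 kcal/mol

ΔH = 19.0 kcal/mol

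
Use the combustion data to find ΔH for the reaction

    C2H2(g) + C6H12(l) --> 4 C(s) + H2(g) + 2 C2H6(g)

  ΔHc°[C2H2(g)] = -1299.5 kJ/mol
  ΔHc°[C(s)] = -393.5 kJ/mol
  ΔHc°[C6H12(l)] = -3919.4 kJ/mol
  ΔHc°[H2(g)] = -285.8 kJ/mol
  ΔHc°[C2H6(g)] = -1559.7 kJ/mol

ΔH = -239.7 kJ/mol

Using ΔH = Σ nΔHc°(reactants) − Σ nΔHc°(products):
= [1·(-1299.5) + 1·(-3919.4)] − [4·(-393.5) + 1·(-285.8) + 2·(-1559.7)]
= -239.7 kJ/mol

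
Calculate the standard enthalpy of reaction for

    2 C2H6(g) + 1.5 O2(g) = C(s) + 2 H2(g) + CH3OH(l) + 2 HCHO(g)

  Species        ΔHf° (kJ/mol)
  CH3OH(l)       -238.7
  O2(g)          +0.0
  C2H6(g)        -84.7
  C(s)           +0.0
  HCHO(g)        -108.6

Products: 1·(+0.0) + 2·(+0.0) + 1·(-238.7) + 2·(-108.6) = -455.9
Reactants: 2·(-84.7) + 3/2·(+0.0) = -169.4
ΔHrxn = (-455.9) − (-169.4) = -286.5 kJ/mol

ΔHrxn = -286.5 kJ/mol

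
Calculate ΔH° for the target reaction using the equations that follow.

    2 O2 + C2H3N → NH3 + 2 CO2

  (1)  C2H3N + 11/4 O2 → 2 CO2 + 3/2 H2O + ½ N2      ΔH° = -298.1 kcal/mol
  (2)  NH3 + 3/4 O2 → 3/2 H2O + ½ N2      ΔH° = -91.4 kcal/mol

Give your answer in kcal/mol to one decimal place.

ΔH° = -206.7 kcal/mol

(1) as written (C2H3N already on the reactant side): -298.1 kcal/mol
(2) reversed (reverse to put NH3 on the product side): +91.4 kcal/mol
Since enthalpy is a state function, ΔH° = (1)·(-298.1) + (-1)·(-91.4) = -206.7 kcal/mol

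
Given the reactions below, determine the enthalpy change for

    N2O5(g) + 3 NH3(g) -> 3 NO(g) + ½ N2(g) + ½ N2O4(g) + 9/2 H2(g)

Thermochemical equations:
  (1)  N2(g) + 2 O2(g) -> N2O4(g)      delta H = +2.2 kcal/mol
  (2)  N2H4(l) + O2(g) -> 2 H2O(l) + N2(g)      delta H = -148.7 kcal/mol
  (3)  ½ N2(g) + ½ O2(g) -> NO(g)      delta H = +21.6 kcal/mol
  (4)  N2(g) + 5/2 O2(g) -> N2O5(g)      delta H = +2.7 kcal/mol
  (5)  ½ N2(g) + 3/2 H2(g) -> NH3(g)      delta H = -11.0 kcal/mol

(1) × 1/2 (×1/2 to match 1/2 N2O4(g) in the target): (1/2)·(+2.2) = +1.1 kcal/mol
(2): not needed (H2O(l) appears nowhere else).
(3) × 3 (×3 to match 3 NO(g) in the target): (3)·(+21.6) = +64.8 kcal/mol
(4) reversed (N2O5(g) must end up as a reactant): -2.7 kcal/mol
(5) reversed and × 3 (NH3(g) must end up as a reactant; ×3 to match 3 NH3(g) in the target): (-3)·(-11.0) = +33.0 kcal/mol
delta H = (+1.1) + (+64.8) + (-2.7) + (+33.0) = 96.2 kcal/mol

delta H = 96.2 kcal/mol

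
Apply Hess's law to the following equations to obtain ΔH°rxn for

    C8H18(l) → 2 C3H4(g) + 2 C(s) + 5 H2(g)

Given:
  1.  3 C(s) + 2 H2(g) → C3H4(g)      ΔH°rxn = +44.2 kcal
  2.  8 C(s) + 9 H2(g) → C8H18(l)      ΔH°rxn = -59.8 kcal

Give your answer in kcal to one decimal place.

ΔH°rxn = 148.2 kcal

eq. 1 × 2: (2)·(+44.2) = +88.4 kcal
eq. 2 reversed: +59.8 kcal
By Hess's law, ΔH°rxn = (+88.4) + (+59.8) = 148.2 kcal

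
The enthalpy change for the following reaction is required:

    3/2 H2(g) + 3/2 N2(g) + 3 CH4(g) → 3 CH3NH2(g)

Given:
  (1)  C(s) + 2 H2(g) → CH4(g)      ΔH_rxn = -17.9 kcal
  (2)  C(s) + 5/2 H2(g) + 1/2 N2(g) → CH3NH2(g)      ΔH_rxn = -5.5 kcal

(1) reversed and × 3: (-3)·(-17.9) = +53.7 kcal
(2) × 3: (3)·(-5.5) = -16.5 kcal
ΔH_rxn = (+53.7) + (-16.5) = 37.2 kcal

ΔH_rxn = 37.2 kcal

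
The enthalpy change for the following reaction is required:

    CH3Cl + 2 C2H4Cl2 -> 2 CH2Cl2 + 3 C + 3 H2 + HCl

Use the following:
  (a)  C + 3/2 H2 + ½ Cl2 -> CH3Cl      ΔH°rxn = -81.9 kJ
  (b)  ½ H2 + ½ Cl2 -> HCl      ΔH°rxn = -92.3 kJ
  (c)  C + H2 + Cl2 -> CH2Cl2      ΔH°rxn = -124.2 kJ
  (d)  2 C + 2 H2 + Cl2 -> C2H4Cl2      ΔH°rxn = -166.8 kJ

ΔH°rxn = 74.8 kJ

(a) reversed: +81.9 kJ
(b) as written: -92.3 kJ
(c) × 2: (2)·(-124.2) = -248.4 kJ
(d) reversed and × 2: (-2)·(-166.8) = +333.6 kJ
Summing the manipulated equations, ΔH°rxn = (+81.9) + (-92.3) + (-248.4) + (+333.6) = 74.8 kJ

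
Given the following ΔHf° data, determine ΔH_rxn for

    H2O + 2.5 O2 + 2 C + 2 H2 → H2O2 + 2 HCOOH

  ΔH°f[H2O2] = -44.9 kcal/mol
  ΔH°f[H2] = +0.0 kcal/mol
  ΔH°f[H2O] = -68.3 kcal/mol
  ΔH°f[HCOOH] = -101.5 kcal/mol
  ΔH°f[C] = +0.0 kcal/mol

ΔH_rxn = -179.6 kcal/mol

ΔH°rxn = Σ nΔHf°(products) − Σ nΔHf°(reactants).
Products: 1·(-44.9) + 2·(-101.5) = -247.9
Reactants: 1·(-68.3) + 5/2·(+0.0) + 2·(+0.0) + 2·(+0.0) = -68.3
ΔH_rxn = (-247.9) − (-68.3) = -179.6 kcal/mol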